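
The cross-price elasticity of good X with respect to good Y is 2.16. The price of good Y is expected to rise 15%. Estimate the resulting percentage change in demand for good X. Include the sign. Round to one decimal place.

%ΔQ ≈ ε × %ΔP of good Y = 2.16 × (15%) = 32.4%.
Demand for good X rises by about 32.4%.

32.4%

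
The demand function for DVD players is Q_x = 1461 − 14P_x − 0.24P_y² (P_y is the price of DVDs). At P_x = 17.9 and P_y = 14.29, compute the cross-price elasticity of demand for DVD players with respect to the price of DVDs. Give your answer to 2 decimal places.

-0.08

At P_x = 17.9 and P_y = 14.29: Q_x = 1161.391.
∂Q_x/∂P_y = -0.48P_y = -0.48(14.29) = -6.8592.
ε = (∂Q_x/∂P_y)(P_y/Q_x) = -6.8592 × (14.29/1161.391) ≈ -0.08.
ε < 0: complements.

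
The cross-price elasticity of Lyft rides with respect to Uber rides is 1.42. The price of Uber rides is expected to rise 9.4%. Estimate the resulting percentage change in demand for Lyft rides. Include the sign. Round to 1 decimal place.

13.3%

%ΔQ ≈ ε × %ΔP of Uber rides = 1.42 × (9.4%) = 13.3%.
Demand for Lyft rides rises by about 13.3%.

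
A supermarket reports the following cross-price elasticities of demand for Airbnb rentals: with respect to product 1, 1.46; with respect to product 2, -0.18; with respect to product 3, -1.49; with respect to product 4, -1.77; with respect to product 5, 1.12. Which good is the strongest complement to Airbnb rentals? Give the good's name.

product 4

Complements have ε < 0. The most negative value is -1.77 (product 4).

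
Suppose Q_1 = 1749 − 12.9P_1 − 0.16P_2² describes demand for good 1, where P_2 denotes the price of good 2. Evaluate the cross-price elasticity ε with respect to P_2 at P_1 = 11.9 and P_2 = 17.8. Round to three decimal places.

-0.066

At P_1 = 11.9 and P_2 = 17.8: Q_1 = 1544.796.
∂Q_1/∂P_2 = -0.32P_2 = -0.32(17.8) = -5.6960.
ε = (∂Q_1/∂P_2)(P_2/Q_1) = -5.6960 × (17.8/1544.796) ≈ -0.066.
ε < 0: complements.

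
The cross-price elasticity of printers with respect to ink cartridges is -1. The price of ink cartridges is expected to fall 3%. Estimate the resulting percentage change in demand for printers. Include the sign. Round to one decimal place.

3.0%

%ΔQ ≈ ε × %ΔP of ink cartridges = -1 × (-3%) = 3.0%.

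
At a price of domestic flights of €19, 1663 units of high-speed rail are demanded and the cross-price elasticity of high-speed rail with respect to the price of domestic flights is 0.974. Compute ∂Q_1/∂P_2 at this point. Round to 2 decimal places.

85.25

ε = (∂Q_1/∂P_2)·(P_2/Q_1) ⇒ ∂Q_1/∂P_2 = ε·Q_1/P_2 = 0.974 × 1663/19 ≈ 85.25.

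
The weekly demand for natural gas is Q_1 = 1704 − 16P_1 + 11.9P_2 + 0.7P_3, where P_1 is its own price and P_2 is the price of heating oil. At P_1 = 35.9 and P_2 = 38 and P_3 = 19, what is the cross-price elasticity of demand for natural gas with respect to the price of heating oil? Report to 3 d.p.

At P_1 = 35.9 and P_2 = 38 and P_3 = 19: Q_1 = 1595.1.
∂Q_1/∂P_2 = 11.9.
ε = (∂Q_1/∂P_2)(P_2/Q_1) = 11.9 × (38/1595.1) ≈ 0.283.
Since ε > 0, natural gas and heating oil are substitutes.

0.283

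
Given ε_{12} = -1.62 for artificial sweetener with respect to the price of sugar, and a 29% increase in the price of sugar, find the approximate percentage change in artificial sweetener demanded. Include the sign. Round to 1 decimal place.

-47.0%

%ΔQ ≈ ε × %ΔP of sugar = -1.62 × (29%) = -47.0%.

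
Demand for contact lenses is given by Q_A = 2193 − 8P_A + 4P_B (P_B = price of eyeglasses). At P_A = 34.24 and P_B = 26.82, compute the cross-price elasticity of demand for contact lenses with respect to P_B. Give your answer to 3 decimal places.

At P_A = 34.24 and P_B = 26.82: Q_A = 2026.36.
∂Q_A/∂P_B = 4.
ε = (∂Q_A/∂P_B)(P_B/Q_A) = 4 × (26.82/2026.36) ≈ 0.053.
Since ε > 0, contact lenses and eyeglasses are substitutes.

0.053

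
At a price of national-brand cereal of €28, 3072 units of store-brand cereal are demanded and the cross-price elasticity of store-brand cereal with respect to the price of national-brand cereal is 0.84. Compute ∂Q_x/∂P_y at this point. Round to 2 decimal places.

92.16

ε = (∂Q_x/∂P_y)·(P_y/Q_x) ⇒ ∂Q_x/∂P_y = ε·Q_x/P_y = 0.84 × 3072/28 ≈ 92.16.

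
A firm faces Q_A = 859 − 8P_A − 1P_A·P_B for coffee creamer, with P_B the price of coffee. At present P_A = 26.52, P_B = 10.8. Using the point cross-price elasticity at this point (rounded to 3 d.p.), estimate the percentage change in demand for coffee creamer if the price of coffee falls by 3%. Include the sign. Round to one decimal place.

2.4%

At P_A = 26.52, P_B = 10.8: Q_A = 360.424.
∂Q_A/∂P_B = -1P_A = -26.5200.
ε = (∂Q_A/∂P_B)(P_B/Q_A) = -26.5200 × 10.8/360.424 ≈ -0.795.
%ΔQ_A ≈ ε × %ΔP_B = -0.795 × (-3%) = 2.4%.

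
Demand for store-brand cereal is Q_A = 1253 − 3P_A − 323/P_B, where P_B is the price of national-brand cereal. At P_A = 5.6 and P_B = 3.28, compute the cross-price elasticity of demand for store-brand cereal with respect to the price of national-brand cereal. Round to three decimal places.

0.087

At P_A = 5.6 and P_B = 3.28: Q_A = 1137.724.
∂Q_A/∂P_B = 323/P_B² = 30.0231.
ε = (∂Q_A/∂P_B)(P_B/Q_A) = 30.0231 × (3.28/1137.724) ≈ 0.087.
ε > 0: substitutes.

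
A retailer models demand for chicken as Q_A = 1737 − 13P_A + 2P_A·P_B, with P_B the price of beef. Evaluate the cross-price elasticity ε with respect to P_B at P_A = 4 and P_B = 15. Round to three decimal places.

0.066

At P_A = 4 and P_B = 15: Q_A = 1805.
∂Q_A/∂P_B = 2P_A = 2(4) = 8.0000.
ε = (∂Q_A/∂P_B)(P_B/Q_A) = 8.0000 × (15/1805) ≈ 0.066.
ε > 0: substitutes.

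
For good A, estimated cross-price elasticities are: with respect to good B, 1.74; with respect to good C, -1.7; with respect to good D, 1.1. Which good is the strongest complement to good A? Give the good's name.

good C

Complements have ε < 0. The most negative value is -1.7 (good C).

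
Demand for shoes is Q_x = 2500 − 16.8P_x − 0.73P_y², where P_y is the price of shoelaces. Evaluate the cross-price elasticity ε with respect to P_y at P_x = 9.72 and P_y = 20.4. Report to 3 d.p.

At P_x = 9.72 and P_y = 20.4: Q_x = 2032.907.
∂Q_x/∂P_y = -1.46P_y = -1.46(20.4) = -29.7840.
ε = (∂Q_x/∂P_y)(P_y/Q_x) = -29.7840 × (20.4/2032.907) ≈ -0.299.
ε < 0: complements.

-0.299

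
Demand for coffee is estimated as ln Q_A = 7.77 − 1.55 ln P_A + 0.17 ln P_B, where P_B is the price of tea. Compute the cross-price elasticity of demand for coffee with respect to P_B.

0.17

In a log-linear (constant-elasticity) demand function, the coefficient on ln P_B is the cross-price elasticity.
ε = 0.17. Positive, so coffee and tea are substitutes.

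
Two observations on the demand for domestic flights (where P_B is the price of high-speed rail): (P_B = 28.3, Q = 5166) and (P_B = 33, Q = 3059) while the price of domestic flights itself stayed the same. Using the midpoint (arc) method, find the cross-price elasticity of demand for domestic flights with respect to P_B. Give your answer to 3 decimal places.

ΔQ_A = 3059 − 5166 = -2107; ΔP_B = 33 − 28.3 = 4.7.
Midpoints: Q̄_A = 4112.5, P̄_B = 30.65.
ε = (ΔQ_A/Q̄_A)/(ΔP_B/P̄_B) = (-2107/4112.5)/(4.7/30.65) ≈ -3.341.

-3.341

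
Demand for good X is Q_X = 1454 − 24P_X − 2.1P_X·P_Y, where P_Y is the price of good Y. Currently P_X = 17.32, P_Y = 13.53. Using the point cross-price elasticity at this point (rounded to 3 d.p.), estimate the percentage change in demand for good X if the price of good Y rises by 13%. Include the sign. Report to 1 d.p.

-11.7%

At P_X = 17.32, P_Y = 13.53: Q_X = 546.207.
∂Q_X/∂P_Y = -2.1P_X = -36.3720.
ε = (∂Q_X/∂P_Y)(P_Y/Q_X) = -36.3720 × 13.53/546.207 ≈ -0.901.
%ΔQ_X ≈ ε × %ΔP_Y = -0.901 × (13%) = -11.7%.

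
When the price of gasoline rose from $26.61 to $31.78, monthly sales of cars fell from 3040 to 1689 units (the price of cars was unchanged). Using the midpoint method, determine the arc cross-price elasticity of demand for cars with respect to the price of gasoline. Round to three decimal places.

-3.227

ΔQ_A = 1689 − 3040 = -1351; ΔP_B = 31.78 − 26.61 = 5.17.
Midpoints: Q̄_A = 2364.5, P̄_B = 29.20.
ε = (ΔQ_A/Q̄_A)/(ΔP_B/P̄_B) = (-1351/2364.5)/(5.17/29.20) ≈ -3.227.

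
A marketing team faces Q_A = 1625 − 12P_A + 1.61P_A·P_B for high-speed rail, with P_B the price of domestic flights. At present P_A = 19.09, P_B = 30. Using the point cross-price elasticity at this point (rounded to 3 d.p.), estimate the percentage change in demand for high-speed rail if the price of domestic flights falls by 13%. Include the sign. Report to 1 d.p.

-5.2%

At P_A = 19.09, P_B = 30: Q_A = 2317.967.
∂Q_A/∂P_B = 1.61P_A = 30.7349.
ε = (∂Q_A/∂P_B)(P_B/Q_A) = 30.7349 × 30/2317.967 ≈ 0.398.
%ΔQ_A ≈ ε × %ΔP_B = 0.398 × (-13%) = -5.2%.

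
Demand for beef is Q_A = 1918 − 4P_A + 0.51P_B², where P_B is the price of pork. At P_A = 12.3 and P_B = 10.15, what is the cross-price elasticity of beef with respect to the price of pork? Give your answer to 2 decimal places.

0.05

At P_A = 12.3 and P_B = 10.15: Q_A = 1921.341.
∂Q_A/∂P_B = 1.02P_B = 1.02(10.15) = 10.3530.
ε = (∂Q_A/∂P_B)(P_B/Q_A) = 10.3530 × (10.15/1921.341) ≈ 0.05.
ε > 0: substitutes.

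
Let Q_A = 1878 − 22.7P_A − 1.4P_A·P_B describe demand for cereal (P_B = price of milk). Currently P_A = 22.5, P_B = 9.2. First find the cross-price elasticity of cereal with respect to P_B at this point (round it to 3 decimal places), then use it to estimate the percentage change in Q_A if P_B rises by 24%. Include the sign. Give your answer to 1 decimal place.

At P_A = 22.5, P_B = 9.2: Q_A = 1077.45.
∂Q_A/∂P_B = -1.4P_A = -31.5000.
ε = (∂Q_A/∂P_B)(P_B/Q_A) = -31.5000 × 9.2/1077.45 ≈ -0.269.
%ΔQ_A ≈ ε × %ΔP_B = -0.269 × (24%) = -6.5%.

-6.5%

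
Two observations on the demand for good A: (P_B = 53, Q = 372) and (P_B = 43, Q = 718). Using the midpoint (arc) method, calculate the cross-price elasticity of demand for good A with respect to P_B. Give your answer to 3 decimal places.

-3.047

ΔQ_A = 718 − 372 = 346; ΔP_B = 43 − 53 = -10.
Midpoints: Q̄_A = 545.0, P̄_B = 48.00.
ε = (ΔQ_A/Q̄_A)/(ΔP_B/P̄_B) = (346/545.0)/(-10/48.00) ≈ -3.047.
ε < 0: good A and good B are complements.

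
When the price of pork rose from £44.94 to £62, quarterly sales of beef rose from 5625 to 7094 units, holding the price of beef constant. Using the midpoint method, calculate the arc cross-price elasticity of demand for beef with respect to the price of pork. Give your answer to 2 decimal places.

ΔQ_A = 7094 − 5625 = 1469; ΔP_B = 62 − 44.94 = 17.06.
Midpoints: Q̄_A = 6359.5, P̄_B = 53.47.
ε = (ΔQ_A/Q̄_A)/(ΔP_B/P̄_B) = (1469/6359.5)/(17.06/53.47) ≈ 0.72.

0.72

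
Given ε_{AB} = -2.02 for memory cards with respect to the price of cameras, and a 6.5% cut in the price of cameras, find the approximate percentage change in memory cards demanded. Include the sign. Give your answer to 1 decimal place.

%ΔQ ≈ ε × %ΔP of cameras = -2.02 × (-6.5%) = 13.1%.

13.1%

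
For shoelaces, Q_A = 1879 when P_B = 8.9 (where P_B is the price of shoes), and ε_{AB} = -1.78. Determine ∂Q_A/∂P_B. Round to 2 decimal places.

-375.80

ε = (∂Q_A/∂P_B)·(P_B/Q_A) ⇒ ∂Q_A/∂P_B = ε·Q_A/P_B = -1.78 × 1879/8.9 ≈ -375.80.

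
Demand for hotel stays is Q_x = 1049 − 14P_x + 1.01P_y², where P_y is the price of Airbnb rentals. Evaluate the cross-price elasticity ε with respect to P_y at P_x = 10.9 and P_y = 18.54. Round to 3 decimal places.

At P_x = 10.9 and P_y = 18.54: Q_x = 1243.569.
∂Q_x/∂P_y = 2.02P_y = 2.02(18.54) = 37.4508.
ε = (∂Q_x/∂P_y)(P_y/Q_x) = 37.4508 × (18.54/1243.569) ≈ 0.558.

0.558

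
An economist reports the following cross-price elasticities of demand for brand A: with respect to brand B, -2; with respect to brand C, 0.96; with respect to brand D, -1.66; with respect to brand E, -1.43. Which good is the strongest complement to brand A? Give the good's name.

Complements have ε < 0. The most negative value is -2 (brand B).

brand B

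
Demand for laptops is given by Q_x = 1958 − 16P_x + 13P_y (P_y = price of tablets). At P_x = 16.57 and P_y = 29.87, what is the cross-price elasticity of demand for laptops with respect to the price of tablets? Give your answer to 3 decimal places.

0.187

At P_x = 16.57 and P_y = 29.87: Q_x = 2081.19.
∂Q_x/∂P_y = 13.
ε = (∂Q_x/∂P_y)(P_y/Q_x) = 13 × (29.87/2081.19) ≈ 0.187.
Since ε > 0, laptops and tablets are substitutes.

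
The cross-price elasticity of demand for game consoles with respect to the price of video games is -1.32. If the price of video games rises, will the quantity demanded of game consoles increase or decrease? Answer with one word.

ε < 0 and the price of video games rises, so the quantity of game consoles moves in the opposite direction: it decreases.

decrease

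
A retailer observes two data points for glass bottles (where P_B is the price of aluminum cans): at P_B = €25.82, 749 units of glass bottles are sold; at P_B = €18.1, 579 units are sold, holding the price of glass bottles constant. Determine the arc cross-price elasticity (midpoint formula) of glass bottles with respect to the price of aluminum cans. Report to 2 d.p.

ΔQ_A = 579 − 749 = -170; ΔP_B = 18.1 − 25.82 = -7.72.
Midpoints: Q̄_A = 664.0, P̄_B = 21.96.
ε = (ΔQ_A/Q̄_A)/(ΔP_B/P̄_B) = (-170/664.0)/(-7.72/21.96) ≈ 0.73.

0.73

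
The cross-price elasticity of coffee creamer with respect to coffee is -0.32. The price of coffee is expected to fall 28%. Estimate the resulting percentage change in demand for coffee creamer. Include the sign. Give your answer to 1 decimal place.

9.0%

%ΔQ ≈ ε × %ΔP of coffee = -0.32 × (-28%) = 9.0%.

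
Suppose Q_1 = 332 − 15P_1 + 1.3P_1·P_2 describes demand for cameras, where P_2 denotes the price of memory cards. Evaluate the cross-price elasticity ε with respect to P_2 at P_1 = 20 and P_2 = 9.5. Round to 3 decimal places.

At P_1 = 20 and P_2 = 9.5: Q_1 = 279.
∂Q_1/∂P_2 = 1.3P_1 = 1.3(20) = 26.0000.
ε = (∂Q_1/∂P_2)(P_2/Q_1) = 26.0000 × (9.5/279) ≈ 0.885.

0.885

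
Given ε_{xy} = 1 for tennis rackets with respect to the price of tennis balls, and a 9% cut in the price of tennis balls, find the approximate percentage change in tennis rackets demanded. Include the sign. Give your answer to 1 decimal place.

%ΔQ ≈ ε × %ΔP of tennis balls = 1 × (-9%) = -9.0%.
Demand for tennis rackets falls by about 9.0%.

-9.0%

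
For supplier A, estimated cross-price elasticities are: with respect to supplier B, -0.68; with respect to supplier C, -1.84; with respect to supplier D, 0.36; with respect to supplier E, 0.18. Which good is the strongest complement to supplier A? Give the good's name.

Complements have ε < 0. The most negative value is -1.84 (supplier C).

supplier C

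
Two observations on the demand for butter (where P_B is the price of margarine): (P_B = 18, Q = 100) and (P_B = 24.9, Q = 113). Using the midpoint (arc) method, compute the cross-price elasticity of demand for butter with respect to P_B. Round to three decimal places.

0.379

ΔQ_A = 113 − 100 = 13; ΔP_B = 24.9 − 18 = 6.9.
Midpoints: Q̄_A = 106.5, P̄_B = 21.45.
ε = (ΔQ_A/Q̄_A)/(ΔP_B/P̄_B) = (13/106.5)/(6.9/21.45) ≈ 0.379.
ε > 0: butter and margarine are substitutes.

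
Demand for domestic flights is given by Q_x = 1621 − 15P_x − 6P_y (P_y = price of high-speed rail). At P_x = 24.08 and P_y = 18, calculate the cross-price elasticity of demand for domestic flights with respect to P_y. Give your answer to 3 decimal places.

At P_x = 24.08 and P_y = 18: Q_x = 1151.8.
∂Q_x/∂P_y = -6.
ε = (∂Q_x/∂P_y)(P_y/Q_x) = -6 × (18/1151.8) ≈ -0.094.
Since ε < 0, domestic flights and high-speed rail are complements.

-0.094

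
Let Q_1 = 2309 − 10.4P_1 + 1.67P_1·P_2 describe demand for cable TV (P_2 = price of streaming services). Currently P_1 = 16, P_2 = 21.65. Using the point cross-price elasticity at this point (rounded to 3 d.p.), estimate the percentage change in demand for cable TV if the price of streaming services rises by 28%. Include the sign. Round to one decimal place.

At P_1 = 16, P_2 = 21.65: Q_1 = 2721.088.
∂Q_1/∂P_2 = 1.67P_1 = 26.7200.
ε = (∂Q_1/∂P_2)(P_2/Q_1) = 26.7200 × 21.65/2721.088 ≈ 0.213.
%ΔQ_1 ≈ ε × %ΔP_2 = 0.213 × (28%) = 6.0%.

6.0%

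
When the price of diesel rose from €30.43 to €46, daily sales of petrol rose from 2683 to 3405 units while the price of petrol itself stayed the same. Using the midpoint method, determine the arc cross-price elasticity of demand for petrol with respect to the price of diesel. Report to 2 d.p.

0.58

ΔQ_A = 3405 − 2683 = 722; ΔP_B = 46 − 30.43 = 15.57.
Midpoints: Q̄_A = 3044.0, P̄_B = 38.22.
ε = (ΔQ_A/Q̄_A)/(ΔP_B/P̄_B) = (722/3044.0)/(15.57/38.22) ≈ 0.58.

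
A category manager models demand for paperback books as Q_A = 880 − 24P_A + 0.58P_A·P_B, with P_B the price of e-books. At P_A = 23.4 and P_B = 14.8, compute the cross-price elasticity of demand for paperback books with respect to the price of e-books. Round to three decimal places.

At P_A = 23.4 and P_B = 14.8: Q_A = 519.266.
∂Q_A/∂P_B = 0.58P_A = 0.58(23.4) = 13.5720.
ε = (∂Q_A/∂P_B)(P_B/Q_A) = 13.5720 × (14.8/519.266) ≈ 0.387.
ε > 0: substitutes.

0.387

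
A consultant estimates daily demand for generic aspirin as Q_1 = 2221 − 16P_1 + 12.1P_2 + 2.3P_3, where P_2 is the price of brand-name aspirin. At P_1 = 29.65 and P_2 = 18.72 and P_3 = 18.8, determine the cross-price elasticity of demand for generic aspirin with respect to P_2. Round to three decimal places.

At P_1 = 29.65 and P_2 = 18.72 and P_3 = 18.8: Q_1 = 2016.352.
∂Q_1/∂P_2 = 12.1.
ε = (∂Q_1/∂P_2)(P_2/Q_1) = 12.1 × (18.72/2016.352) ≈ 0.112.

0.112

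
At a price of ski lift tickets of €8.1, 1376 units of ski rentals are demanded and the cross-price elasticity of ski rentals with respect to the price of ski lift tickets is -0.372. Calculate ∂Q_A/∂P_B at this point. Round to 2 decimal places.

ε = (∂Q_A/∂P_B)·(P_B/Q_A) ⇒ ∂Q_A/∂P_B = ε·Q_A/P_B = -0.372 × 1376/8.1 ≈ -63.19.

-63.19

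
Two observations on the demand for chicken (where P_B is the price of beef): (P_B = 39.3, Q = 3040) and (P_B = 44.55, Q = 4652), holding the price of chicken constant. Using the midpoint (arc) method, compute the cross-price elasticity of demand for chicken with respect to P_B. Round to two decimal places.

3.35

ΔQ_A = 4652 − 3040 = 1612; ΔP_B = 44.55 − 39.3 = 5.25.
Midpoints: Q̄_A = 3846.0, P̄_B = 41.92.
ε = (ΔQ_A/Q̄_A)/(ΔP_B/P̄_B) = (1612/3846.0)/(5.25/41.92) ≈ 3.35.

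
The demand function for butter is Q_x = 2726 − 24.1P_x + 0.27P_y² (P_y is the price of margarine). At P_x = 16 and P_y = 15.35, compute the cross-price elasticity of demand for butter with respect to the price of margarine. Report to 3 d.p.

0.053

At P_x = 16 and P_y = 15.35: Q_x = 2404.018.
∂Q_x/∂P_y = 0.54P_y = 0.54(15.35) = 8.2890.
ε = (∂Q_x/∂P_y)(P_y/Q_x) = 8.2890 × (15.35/2404.018) ≈ 0.053.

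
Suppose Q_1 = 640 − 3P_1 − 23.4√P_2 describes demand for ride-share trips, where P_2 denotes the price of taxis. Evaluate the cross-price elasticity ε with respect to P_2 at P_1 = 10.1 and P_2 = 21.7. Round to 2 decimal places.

At P_1 = 10.1 and P_2 = 21.7: Q_1 = 500.695.
∂Q_1/∂P_2 = -23.4/(2√P_2) = -23.4/(2√21.7) = -2.5116.
ε = (∂Q_1/∂P_2)(P_2/Q_1) = -2.5116 × (21.7/500.695) ≈ -0.11.

-0.11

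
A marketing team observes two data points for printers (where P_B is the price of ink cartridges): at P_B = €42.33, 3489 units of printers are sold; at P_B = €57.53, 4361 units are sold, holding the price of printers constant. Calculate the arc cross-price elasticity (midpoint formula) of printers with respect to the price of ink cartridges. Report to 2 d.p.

0.73

ΔQ_A = 4361 − 3489 = 872; ΔP_B = 57.53 − 42.33 = 15.2.
Midpoints: Q̄_A = 3925.0, P̄_B = 49.93.
ε = (ΔQ_A/Q̄_A)/(ΔP_B/P̄_B) = (872/3925.0)/(15.2/49.93) ≈ 0.73.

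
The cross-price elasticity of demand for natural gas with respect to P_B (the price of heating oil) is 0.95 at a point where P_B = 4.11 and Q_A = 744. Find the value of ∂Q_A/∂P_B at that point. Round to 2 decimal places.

ε = (∂Q_A/∂P_B)·(P_B/Q_A) ⇒ ∂Q_A/∂P_B = ε·Q_A/P_B = 0.95 × 744/4.11 ≈ 171.97.

171.97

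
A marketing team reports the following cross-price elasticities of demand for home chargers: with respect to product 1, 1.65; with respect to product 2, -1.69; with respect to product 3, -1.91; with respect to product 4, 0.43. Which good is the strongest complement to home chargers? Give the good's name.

product 3

Complements have ε < 0. The most negative value is -1.91 (product 3).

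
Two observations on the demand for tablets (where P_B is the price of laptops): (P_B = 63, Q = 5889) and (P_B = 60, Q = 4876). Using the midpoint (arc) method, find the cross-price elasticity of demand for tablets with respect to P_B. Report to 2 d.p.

ΔQ_A = 4876 − 5889 = -1013; ΔP_B = 60 − 63 = -3.
Midpoints: Q̄_A = 5382.5, P̄_B = 61.50.
ε = (ΔQ_A/Q̄_A)/(ΔP_B/P̄_B) = (-1013/5382.5)/(-3/61.50) ≈ 3.86.

3.86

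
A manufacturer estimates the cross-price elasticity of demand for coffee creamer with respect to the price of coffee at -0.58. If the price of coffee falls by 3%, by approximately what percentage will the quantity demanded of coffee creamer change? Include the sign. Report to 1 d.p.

%ΔQ ≈ ε × %ΔP of coffee = -0.58 × (-3%) = 1.7%.

1.7%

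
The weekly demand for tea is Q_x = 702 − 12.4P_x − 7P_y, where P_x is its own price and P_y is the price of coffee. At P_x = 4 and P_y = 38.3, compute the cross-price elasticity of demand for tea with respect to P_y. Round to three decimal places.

-0.698

At P_x = 4 and P_y = 38.3: Q_x = 384.3.
∂Q_x/∂P_y = -7.
ε = (∂Q_x/∂P_y)(P_y/Q_x) = -7 × (38.3/384.3) ≈ -0.698.
Since ε < 0, tea and coffee are complements.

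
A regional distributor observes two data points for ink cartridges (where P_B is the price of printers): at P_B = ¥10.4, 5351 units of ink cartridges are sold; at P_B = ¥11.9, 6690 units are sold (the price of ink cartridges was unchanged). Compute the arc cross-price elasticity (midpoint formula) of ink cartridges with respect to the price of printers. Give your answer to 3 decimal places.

ΔQ_A = 6690 − 5351 = 1339; ΔP_B = 11.9 − 10.4 = 1.5.
Midpoints: Q̄_A = 6020.5, P̄_B = 11.15.
ε = (ΔQ_A/Q̄_A)/(ΔP_B/P̄_B) = (1339/6020.5)/(1.5/11.15) ≈ 1.653.

1.653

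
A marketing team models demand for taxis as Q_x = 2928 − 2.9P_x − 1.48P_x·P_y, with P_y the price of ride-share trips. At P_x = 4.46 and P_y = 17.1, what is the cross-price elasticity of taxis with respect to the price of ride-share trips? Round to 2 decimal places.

-0.04

At P_x = 4.46 and P_y = 17.1: Q_x = 2802.192.
∂Q_x/∂P_y = -1.48P_x = -1.48(4.46) = -6.6008.
ε = (∂Q_x/∂P_y)(P_y/Q_x) = -6.6008 × (17.1/2802.192) ≈ -0.04.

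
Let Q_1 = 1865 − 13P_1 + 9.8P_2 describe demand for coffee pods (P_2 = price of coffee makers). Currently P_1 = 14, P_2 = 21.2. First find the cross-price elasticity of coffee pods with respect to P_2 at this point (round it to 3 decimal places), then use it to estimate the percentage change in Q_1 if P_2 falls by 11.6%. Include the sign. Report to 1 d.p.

At P_1 = 14, P_2 = 21.2: Q_1 = 1890.76.
∂Q_1/∂P_2 = 9.8.
ε = (∂Q_1/∂P_2)(P_2/Q_1) = 9.8000 × 21.2/1890.76 ≈ 0.110.
%ΔQ_1 ≈ ε × %ΔP_2 = 0.110 × (-11.6%) = -1.3%.

-1.3%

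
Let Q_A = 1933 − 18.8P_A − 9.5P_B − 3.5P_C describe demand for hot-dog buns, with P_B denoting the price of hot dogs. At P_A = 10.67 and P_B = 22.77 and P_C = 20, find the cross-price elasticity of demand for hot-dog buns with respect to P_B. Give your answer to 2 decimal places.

-0.15

At P_A = 10.67 and P_B = 22.77 and P_C = 20: Q_A = 1446.089.
∂Q_A/∂P_B = -9.5.
ε = (∂Q_A/∂P_B)(P_B/Q_A) = -9.5 × (22.77/1446.089) ≈ -0.15.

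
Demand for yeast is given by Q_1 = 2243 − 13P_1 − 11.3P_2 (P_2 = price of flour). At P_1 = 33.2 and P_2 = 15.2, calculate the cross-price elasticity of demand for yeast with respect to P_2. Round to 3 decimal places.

-0.105

At P_1 = 33.2 and P_2 = 15.2: Q_1 = 1639.64.
∂Q_1/∂P_2 = -11.3.
ε = (∂Q_1/∂P_2)(P_2/Q_1) = -11.3 × (15.2/1639.64) ≈ -0.105.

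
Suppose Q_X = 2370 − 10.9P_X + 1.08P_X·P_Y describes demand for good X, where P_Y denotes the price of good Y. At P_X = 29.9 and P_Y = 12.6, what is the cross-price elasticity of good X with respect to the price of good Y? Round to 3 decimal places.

0.166

At P_X = 29.9 and P_Y = 12.6: Q_X = 2450.969.
∂Q_X/∂P_Y = 1.08P_X = 1.08(29.9) = 32.2920.
ε = (∂Q_X/∂P_Y)(P_Y/Q_X) = 32.2920 × (12.6/2450.969) ≈ 0.166.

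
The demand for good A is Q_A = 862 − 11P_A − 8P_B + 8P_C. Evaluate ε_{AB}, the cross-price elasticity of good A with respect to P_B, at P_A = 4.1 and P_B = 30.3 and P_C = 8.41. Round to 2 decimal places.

At P_A = 4.1 and P_B = 30.3 and P_C = 8.41: Q_A = 641.78.
∂Q_A/∂P_B = -8.
ε = (∂Q_A/∂P_B)(P_B/Q_A) = -8 × (30.3/641.78) ≈ -0.38.
Since ε < 0, good A and good B are complements.

-0.38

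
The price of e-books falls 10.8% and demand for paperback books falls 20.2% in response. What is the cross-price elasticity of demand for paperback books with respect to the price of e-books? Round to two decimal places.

1.87

ε = (%ΔQ of paperback books) / (%ΔP of e-books) = (-20.2%) / (-10.8%) ≈ 1.87.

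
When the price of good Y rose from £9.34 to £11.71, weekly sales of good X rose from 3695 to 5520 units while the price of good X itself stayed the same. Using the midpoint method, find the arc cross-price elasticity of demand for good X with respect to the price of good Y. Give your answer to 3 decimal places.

ΔQ_X = 5520 − 3695 = 1825; ΔP_Y = 11.71 − 9.34 = 2.37.
Midpoints: Q̄_X = 4607.5, P̄_Y = 10.53.
ε = (ΔQ_X/Q̄_X)/(ΔP_Y/P̄_Y) = (1825/4607.5)/(2.37/10.53) ≈ 1.759.

1.759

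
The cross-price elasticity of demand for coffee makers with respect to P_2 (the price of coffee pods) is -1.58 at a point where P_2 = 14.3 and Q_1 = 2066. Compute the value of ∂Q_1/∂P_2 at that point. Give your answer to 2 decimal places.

-228.27

ε = (∂Q_1/∂P_2)·(P_2/Q_1) ⇒ ∂Q_1/∂P_2 = ε·Q_1/P_2 = -1.58 × 2066/14.3 ≈ -228.27.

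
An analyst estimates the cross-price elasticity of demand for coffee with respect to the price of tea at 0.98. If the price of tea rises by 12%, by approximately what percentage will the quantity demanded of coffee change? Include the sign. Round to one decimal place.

11.8%

%ΔQ ≈ ε × %ΔP of tea = 0.98 × (12%) = 11.8%.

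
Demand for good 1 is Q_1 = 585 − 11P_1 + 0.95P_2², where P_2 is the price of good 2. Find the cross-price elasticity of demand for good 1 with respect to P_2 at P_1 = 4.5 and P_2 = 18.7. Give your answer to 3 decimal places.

0.766

At P_1 = 4.5 and P_2 = 18.7: Q_1 = 867.705.
∂Q_1/∂P_2 = 1.9P_2 = 1.9(18.7) = 35.5300.
ε = (∂Q_1/∂P_2)(P_2/Q_1) = 35.5300 × (18.7/867.705) ≈ 0.766.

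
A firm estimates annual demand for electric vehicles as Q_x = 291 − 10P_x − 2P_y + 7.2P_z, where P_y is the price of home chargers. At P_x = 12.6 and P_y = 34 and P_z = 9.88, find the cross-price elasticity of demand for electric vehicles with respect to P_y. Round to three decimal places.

-0.404

At P_x = 12.6 and P_y = 34 and P_z = 9.88: Q_x = 168.136.
∂Q_x/∂P_y = -2.
ε = (∂Q_x/∂P_y)(P_y/Q_x) = -2 × (34/168.136) ≈ -0.404.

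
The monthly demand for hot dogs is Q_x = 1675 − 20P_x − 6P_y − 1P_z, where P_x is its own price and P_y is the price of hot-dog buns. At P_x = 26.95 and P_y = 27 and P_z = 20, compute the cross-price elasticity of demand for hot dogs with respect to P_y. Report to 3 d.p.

-0.170

At P_x = 26.95 and P_y = 27 and P_z = 20: Q_x = 954.
∂Q_x/∂P_y = -6.
ε = (∂Q_x/∂P_y)(P_y/Q_x) = -6 × (27/954) ≈ -0.170.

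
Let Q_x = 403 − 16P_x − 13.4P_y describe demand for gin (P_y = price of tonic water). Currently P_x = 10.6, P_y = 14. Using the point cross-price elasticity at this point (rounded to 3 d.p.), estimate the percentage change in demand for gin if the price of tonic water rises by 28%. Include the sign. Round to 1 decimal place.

At P_x = 10.6, P_y = 14: Q_x = 45.8.
∂Q_x/∂P_y = -13.4.
ε = (∂Q_x/∂P_y)(P_y/Q_x) = -13.4000 × 14/45.8 ≈ -4.096.
%ΔQ_x ≈ ε × %ΔP_y = -4.096 × (28%) = -114.7%.

-114.7%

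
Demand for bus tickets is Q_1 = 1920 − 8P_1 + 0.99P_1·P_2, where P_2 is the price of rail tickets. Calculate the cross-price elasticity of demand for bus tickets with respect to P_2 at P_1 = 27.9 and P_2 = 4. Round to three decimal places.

0.061

At P_1 = 27.9 and P_2 = 4: Q_1 = 1807.284.
∂Q_1/∂P_2 = 0.99P_1 = 0.99(27.9) = 27.6210.
ε = (∂Q_1/∂P_2)(P_2/Q_1) = 27.6210 × (4/1807.284) ≈ 0.061.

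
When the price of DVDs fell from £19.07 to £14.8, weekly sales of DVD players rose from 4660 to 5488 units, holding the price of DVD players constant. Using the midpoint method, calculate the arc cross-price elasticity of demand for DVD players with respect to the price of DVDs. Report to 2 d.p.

-0.65

ΔQ_A = 5488 − 4660 = 828; ΔP_B = 14.8 − 19.07 = -4.27.
Midpoints: Q̄_A = 5074.0, P̄_B = 16.94.
ε = (ΔQ_A/Q̄_A)/(ΔP_B/P̄_B) = (828/5074.0)/(-4.27/16.94) ≈ -0.65.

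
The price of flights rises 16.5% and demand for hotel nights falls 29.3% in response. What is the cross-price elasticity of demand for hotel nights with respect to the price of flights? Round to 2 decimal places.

-1.78

ε = (%ΔQ of hotel nights) / (%ΔP of flights) = (-29.3%) / (16.5%) ≈ -1.78.
Negative cross-price elasticity: complements.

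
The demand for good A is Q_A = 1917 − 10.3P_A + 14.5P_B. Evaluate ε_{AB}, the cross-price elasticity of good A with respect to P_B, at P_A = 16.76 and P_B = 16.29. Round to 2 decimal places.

0.12

At P_A = 16.76 and P_B = 16.29: Q_A = 1980.577.
∂Q_A/∂P_B = 14.5.
ε = (∂Q_A/∂P_B)(P_B/Q_A) = 14.5 × (16.29/1980.577) ≈ 0.12.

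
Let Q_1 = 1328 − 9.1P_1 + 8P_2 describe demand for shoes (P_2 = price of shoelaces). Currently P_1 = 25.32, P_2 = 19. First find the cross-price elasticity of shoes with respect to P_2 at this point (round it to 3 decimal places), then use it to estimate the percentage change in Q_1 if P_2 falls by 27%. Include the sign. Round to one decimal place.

-3.3%

At P_1 = 25.32, P_2 = 19: Q_1 = 1249.588.
∂Q_1/∂P_2 = 8.
ε = (∂Q_1/∂P_2)(P_2/Q_1) = 8.0000 × 19/1249.588 ≈ 0.122.
%ΔQ_1 ≈ ε × %ΔP_2 = 0.122 × (-27%) = -3.3%.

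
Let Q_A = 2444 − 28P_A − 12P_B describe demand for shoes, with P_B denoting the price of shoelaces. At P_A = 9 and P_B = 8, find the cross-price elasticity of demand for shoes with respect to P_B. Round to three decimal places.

At P_A = 9 and P_B = 8: Q_A = 2096.
∂Q_A/∂P_B = -12.
ε = (∂Q_A/∂P_B)(P_B/Q_A) = -12 × (8/2096) ≈ -0.046.
Since ε < 0, shoes and shoelaces are complements.

-0.046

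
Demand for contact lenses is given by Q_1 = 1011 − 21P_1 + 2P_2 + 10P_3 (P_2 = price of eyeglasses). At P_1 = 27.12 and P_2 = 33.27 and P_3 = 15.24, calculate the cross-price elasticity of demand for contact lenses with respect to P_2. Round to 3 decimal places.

0.101

At P_1 = 27.12 and P_2 = 33.27 and P_3 = 15.24: Q_1 = 660.42.
∂Q_1/∂P_2 = 2.
ε = (∂Q_1/∂P_2)(P_2/Q_1) = 2 × (33.27/660.42) ≈ 0.101.
Since ε > 0, contact lenses and eyeglasses are substitutes.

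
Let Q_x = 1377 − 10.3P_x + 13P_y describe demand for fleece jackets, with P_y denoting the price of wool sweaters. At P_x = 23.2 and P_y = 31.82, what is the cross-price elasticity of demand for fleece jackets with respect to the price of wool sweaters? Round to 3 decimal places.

0.267

At P_x = 23.2 and P_y = 31.82: Q_x = 1551.7.
∂Q_x/∂P_y = 13.
ε = (∂Q_x/∂P_y)(P_y/Q_x) = 13 × (31.82/1551.7) ≈ 0.267.
Since ε > 0, fleece jackets and wool sweaters are substitutes.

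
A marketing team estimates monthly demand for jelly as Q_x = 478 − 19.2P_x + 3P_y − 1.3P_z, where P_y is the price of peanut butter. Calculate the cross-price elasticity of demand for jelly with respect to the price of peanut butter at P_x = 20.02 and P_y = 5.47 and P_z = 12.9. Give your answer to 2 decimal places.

0.18

At P_x = 20.02 and P_y = 5.47 and P_z = 12.9: Q_x = 93.256.
∂Q_x/∂P_y = 3.
ε = (∂Q_x/∂P_y)(P_y/Q_x) = 3 × (5.47/93.256) ≈ 0.18.
Since ε > 0, jelly and peanut butter are substitutes.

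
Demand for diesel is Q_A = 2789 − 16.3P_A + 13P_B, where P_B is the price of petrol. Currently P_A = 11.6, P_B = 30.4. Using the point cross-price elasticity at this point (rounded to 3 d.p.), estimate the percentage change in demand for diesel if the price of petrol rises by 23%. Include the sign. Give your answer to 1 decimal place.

At P_A = 11.6, P_B = 30.4: Q_A = 2995.12.
∂Q_A/∂P_B = 13.
ε = (∂Q_A/∂P_B)(P_B/Q_A) = 13.0000 × 30.4/2995.12 ≈ 0.132.
%ΔQ_A ≈ ε × %ΔP_B = 0.132 × (23%) = 3.0%.

3.0%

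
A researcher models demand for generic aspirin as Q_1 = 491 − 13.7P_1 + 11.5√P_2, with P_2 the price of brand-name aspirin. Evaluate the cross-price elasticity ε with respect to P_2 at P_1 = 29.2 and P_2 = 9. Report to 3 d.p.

0.137

At P_1 = 29.2 and P_2 = 9: Q_1 = 125.46.
∂Q_1/∂P_2 = 11.5/(2√P_2) = 11.5/(2√9) = 1.9167.
ε = (∂Q_1/∂P_2)(P_2/Q_1) = 1.9167 × (9/125.46) ≈ 0.137.
ε > 0: substitutes.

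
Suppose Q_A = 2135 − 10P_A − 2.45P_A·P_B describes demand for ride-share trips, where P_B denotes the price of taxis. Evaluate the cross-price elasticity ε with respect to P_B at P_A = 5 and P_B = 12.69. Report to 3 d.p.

-0.081

At P_A = 5 and P_B = 12.69: Q_A = 1929.548.
∂Q_A/∂P_B = -2.45P_A = -2.45(5) = -12.2500.
ε = (∂Q_A/∂P_B)(P_B/Q_A) = -12.2500 × (12.69/1929.548) ≈ -0.081.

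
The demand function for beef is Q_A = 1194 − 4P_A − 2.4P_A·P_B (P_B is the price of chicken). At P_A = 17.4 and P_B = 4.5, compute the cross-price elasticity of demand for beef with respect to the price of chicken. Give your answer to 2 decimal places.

-0.20

At P_A = 17.4 and P_B = 4.5: Q_A = 936.48.
∂Q_A/∂P_B = -2.4P_A = -2.4(17.4) = -41.7600.
ε = (∂Q_A/∂P_B)(P_B/Q_A) = -41.7600 × (4.5/936.48) ≈ -0.20.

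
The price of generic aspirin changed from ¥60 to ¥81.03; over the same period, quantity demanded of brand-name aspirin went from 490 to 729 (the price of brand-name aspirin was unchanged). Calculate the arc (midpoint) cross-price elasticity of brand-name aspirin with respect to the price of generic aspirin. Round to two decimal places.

ΔQ_A = 729 − 490 = 239; ΔP_B = 81.03 − 60 = 21.03.
Midpoints: Q̄_A = 609.5, P̄_B = 70.52.
ε = (ΔQ_A/Q̄_A)/(ΔP_B/P̄_B) = (239/609.5)/(21.03/70.52) ≈ 1.31.

1.31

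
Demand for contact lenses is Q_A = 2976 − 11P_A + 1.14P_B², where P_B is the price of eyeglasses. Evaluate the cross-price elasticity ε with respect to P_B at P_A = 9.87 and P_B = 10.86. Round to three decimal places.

At P_A = 9.87 and P_B = 10.86: Q_A = 3001.881.
∂Q_A/∂P_B = 2.28P_B = 2.28(10.86) = 24.7608.
ε = (∂Q_A/∂P_B)(P_B/Q_A) = 24.7608 × (10.86/3001.881) ≈ 0.090.

0.090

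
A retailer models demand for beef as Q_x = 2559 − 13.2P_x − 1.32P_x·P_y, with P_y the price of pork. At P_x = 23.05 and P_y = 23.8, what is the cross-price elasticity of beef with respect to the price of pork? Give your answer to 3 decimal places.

At P_x = 23.05 and P_y = 23.8: Q_x = 1530.601.
∂Q_x/∂P_y = -1.32P_x = -1.32(23.05) = -30.4260.
ε = (∂Q_x/∂P_y)(P_y/Q_x) = -30.4260 × (23.8/1530.601) ≈ -0.473.
ε < 0: complements.

-0.473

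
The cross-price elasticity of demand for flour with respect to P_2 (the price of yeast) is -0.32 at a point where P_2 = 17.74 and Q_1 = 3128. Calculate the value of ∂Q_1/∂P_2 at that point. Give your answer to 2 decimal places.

ε = (∂Q_1/∂P_2)·(P_2/Q_1) ⇒ ∂Q_1/∂P_2 = ε·Q_1/P_2 = -0.32 × 3128/17.74 ≈ -56.42.

-56.42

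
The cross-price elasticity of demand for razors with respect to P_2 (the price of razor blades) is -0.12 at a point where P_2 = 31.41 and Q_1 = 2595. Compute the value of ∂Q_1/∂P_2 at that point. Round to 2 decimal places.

-9.91

ε = (∂Q_1/∂P_2)·(P_2/Q_1) ⇒ ∂Q_1/∂P_2 = ε·Q_1/P_2 = -0.12 × 2595/31.41 ≈ -9.91.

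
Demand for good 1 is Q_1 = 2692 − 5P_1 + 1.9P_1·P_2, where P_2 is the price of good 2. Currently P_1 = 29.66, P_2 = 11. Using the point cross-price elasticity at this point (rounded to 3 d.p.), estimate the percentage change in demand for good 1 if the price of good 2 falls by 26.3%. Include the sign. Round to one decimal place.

At P_1 = 29.66, P_2 = 11: Q_1 = 3163.594.
∂Q_1/∂P_2 = 1.9P_1 = 56.3540.
ε = (∂Q_1/∂P_2)(P_2/Q_1) = 56.3540 × 11/3163.594 ≈ 0.196.
%ΔQ_1 ≈ ε × %ΔP_2 = 0.196 × (-26.3%) = -5.2%.

-5.2%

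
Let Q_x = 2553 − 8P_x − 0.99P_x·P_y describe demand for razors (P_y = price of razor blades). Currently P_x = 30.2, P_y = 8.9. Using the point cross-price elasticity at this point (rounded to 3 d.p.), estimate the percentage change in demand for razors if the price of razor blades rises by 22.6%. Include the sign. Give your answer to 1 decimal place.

-2.9%

At P_x = 30.2, P_y = 8.9: Q_x = 2045.308.
∂Q_x/∂P_y = -0.99P_x = -29.8980.
ε = (∂Q_x/∂P_y)(P_y/Q_x) = -29.8980 × 8.9/2045.308 ≈ -0.130.
%ΔQ_x ≈ ε × %ΔP_y = -0.130 × (22.6%) = -2.9%.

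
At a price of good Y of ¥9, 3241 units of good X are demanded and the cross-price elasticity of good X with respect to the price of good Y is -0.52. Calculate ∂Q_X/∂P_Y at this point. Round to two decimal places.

ε = (∂Q_X/∂P_Y)·(P_Y/Q_X) ⇒ ∂Q_X/∂P_Y = ε·Q_X/P_Y = -0.52 × 3241/9 ≈ -187.26.

-187.26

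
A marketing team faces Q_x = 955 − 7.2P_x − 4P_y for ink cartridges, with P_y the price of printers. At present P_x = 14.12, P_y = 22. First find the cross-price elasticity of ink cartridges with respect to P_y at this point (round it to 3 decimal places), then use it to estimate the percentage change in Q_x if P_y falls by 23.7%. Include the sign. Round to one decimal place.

2.7%

At P_x = 14.12, P_y = 22: Q_x = 765.336.
∂Q_x/∂P_y = -4.
ε = (∂Q_x/∂P_y)(P_y/Q_x) = -4.0000 × 22/765.336 ≈ -0.115.
%ΔQ_x ≈ ε × %ΔP_y = -0.115 × (-23.7%) = 2.7%.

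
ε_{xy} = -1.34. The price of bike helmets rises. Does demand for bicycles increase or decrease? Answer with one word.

ε < 0 and the price of bike helmets rises, so the quantity of bicycles moves in the opposite direction: it decreases.

decrease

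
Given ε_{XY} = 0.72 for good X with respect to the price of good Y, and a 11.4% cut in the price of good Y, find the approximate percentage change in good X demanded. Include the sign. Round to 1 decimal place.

-8.2%

%ΔQ ≈ ε × %ΔP of good Y = 0.72 × (-11.4%) = -8.2%.
Demand for good X falls by about 8.2%.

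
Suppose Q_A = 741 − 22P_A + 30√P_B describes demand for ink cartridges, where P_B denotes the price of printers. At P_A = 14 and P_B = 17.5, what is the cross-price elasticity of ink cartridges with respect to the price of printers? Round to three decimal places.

0.112

At P_A = 14 and P_B = 17.5: Q_A = 558.499.
∂Q_A/∂P_B = 30/(2√P_B) = 30/(2√17.5) = 3.5857.
ε = (∂Q_A/∂P_B)(P_B/Q_A) = 3.5857 × (17.5/558.499) ≈ 0.112.
ε > 0: substitutes.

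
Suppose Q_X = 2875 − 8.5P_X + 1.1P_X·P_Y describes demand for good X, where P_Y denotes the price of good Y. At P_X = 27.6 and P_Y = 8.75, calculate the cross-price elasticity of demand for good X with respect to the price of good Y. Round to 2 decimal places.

At P_X = 27.6 and P_Y = 8.75: Q_X = 2906.05.
∂Q_X/∂P_Y = 1.1P_X = 1.1(27.6) = 30.3600.
ε = (∂Q_X/∂P_Y)(P_Y/Q_X) = 30.3600 × (8.75/2906.05) ≈ 0.09.

0.09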